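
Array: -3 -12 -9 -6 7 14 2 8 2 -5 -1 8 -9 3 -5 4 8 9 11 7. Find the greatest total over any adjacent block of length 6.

34

(-3, -12, -9, -6, 7, 14) → sum -9
(-12, -9, -6, 7, 14, 2) → sum -4
(-9, -6, 7, 14, 2, 8) → sum 16
(-6, 7, 14, 2, 8, 2) → sum 27
(7, 14, 2, 8, 2, -5) → sum 28
(14, 2, 8, 2, -5, -1) → sum 20
(2, 8, 2, -5, -1, 8) → sum 14
(8, 2, -5, -1, 8, -9) → sum 3
(2, -5, -1, 8, -9, 3) → sum -2
(-5, -1, 8, -9, 3, -5) → sum -9
(-1, 8, -9, 3, -5, 4) → sum 0
(8, -9, 3, -5, 4, 8) → sum 9
(-9, 3, -5, 4, 8, 9) → sum 10
(3, -5, 4, 8, 9, 11) → sum 30
(-5, 4, 8, 9, 11, 7) → sum 34
Greatest of these is 34.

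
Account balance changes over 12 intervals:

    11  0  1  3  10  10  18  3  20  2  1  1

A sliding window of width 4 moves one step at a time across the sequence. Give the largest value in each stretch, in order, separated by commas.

(11, 0, 1, 3) → max 11
(0, 1, 3, 10) → max 10
(1, 3, 10, 10) → max 10
(3, 10, 10, 18) → max 18
(10, 10, 18, 3) → max 18
(10, 18, 3, 20) → max 20
(18, 3, 20, 2) → max 20
(3, 20, 2, 1) → max 20
(20, 2, 1, 1) → max 20

11, 10, 10, 18, 18, 20, 20, 20, 20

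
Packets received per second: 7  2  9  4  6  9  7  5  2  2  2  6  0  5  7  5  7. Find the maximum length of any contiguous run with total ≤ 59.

[7] sum 7 len 1
[7, 2] sum 9 len 2
[7, 2, 9] sum 18 len 3
[7, 2, 9, 4] sum 22 len 4
[7, 2, 9, 4, 6] sum 28 len 5
[7, 2, 9, 4, 6, 9] sum 37 len 6
[7, 2, 9, 4, 6, 9, 7] sum 44 len 7
[7, 2, 9, 4, 6, 9, 7, 5] sum 49 len 8
[7, 2, 9, 4, 6, 9, 7, 5, 2] sum 51 len 9
[7, 2, 9, 4, 6, 9, 7, 5, 2, 2] sum 53 len 10
[7, 2, 9, 4, 6, 9, 7, 5, 2, 2, 2] sum 55 len 11
[2, 9, 4, 6, 9, 7, 5, 2, 2, 2, 6] sum 54 len 11
[2, 9, 4, 6, 9, 7, 5, 2, 2, 2, 6, 0] sum 54 len 12
[2, 9, 4, 6, 9, 7, 5, 2, 2, 2, 6, 0, 5] sum 59 len 13
[4, 6, 9, 7, 5, 2, 2, 2, 6, 0, 5, 7] sum 55 len 12
[6, 9, 7, 5, 2, 2, 2, 6, 0, 5, 7, 5] sum 56 len 12
[9, 7, 5, 2, 2, 2, 6, 0, 5, 7, 5, 7] sum 57 len 12
Longest length seen: 13.

13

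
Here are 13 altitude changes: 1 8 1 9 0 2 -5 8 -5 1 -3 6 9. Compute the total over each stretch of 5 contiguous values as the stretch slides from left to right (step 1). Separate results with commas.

1 8 1 9 0 → sum 19
8 1 9 0 2 → sum 20
1 9 0 2 -5 → sum 7
9 0 2 -5 8 → sum 14
0 2 -5 8 -5 → sum 0
2 -5 8 -5 1 → sum 1
-5 8 -5 1 -3 → sum -4
8 -5 1 -3 6 → sum 7
-5 1 -3 6 9 → sum 8

19, 20, 7, 14, 0, 1, -4, 7, 8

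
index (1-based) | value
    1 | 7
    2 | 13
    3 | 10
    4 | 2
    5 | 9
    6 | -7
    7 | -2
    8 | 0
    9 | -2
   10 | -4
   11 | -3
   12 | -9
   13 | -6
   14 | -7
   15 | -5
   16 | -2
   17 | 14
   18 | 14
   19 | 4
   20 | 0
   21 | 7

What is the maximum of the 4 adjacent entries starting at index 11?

Elements at indices 11..14: -3, -9, -6, -7
max(-3, -9, -6, -7) = -3

-3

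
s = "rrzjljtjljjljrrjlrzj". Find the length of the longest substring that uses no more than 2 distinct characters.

[r] 1 distinct, len 1
[r, r] 1 distinct, len 2
[r, r, z] 2 distinct, len 3
[z, j] 2 distinct, len 2
[j, l] 2 distinct, len 2
[j, l, j] 2 distinct, len 3
[j, t] 2 distinct, len 2
[j, t, j] 2 distinct, len 3
[j, l] 2 distinct, len 2
[j, l, j] 2 distinct, len 3
[j, l, j, j] 2 distinct, len 4
[j, l, j, j, l] 2 distinct, len 5
[j, l, j, j, l, j] 2 distinct, len 6
[j, r] 2 distinct, len 2
[j, r, r] 2 distinct, len 3
[j, r, r, j] 2 distinct, len 4
[j, l] 2 distinct, len 2
[l, r] 2 distinct, len 2
[r, z] 2 distinct, len 2
[z, j] 2 distinct, len 2
Longest length with ≤2 distinct: 6.

6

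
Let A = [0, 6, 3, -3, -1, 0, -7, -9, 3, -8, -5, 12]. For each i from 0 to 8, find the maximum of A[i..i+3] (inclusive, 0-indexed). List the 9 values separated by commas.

(0, 6, 3, -3) → max 6
(6, 3, -3, -1) → max 6
(3, -3, -1, 0) → max 3
(-3, -1, 0, -7) → max 0
(-1, 0, -7, -9) → max 0
(0, -7, -9, 3) → max 3
(-7, -9, 3, -8) → max 3
(-9, 3, -8, -5) → max 3
(3, -8, -5, 12) → max 12

6, 6, 3, 0, 0, 3, 3, 3, 12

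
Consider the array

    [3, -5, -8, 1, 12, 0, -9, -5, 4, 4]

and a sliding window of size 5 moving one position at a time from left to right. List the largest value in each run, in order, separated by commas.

12, 12, 12, 12, 12, 4

[3, -5, -8, 1, 12] → max 12
[-5, -8, 1, 12, 0] → max 12
[-8, 1, 12, 0, -9] → max 12
[1, 12, 0, -9, -5] → max 12
[12, 0, -9, -5, 4] → max 12
[0, -9, -5, 4, 4] → max 4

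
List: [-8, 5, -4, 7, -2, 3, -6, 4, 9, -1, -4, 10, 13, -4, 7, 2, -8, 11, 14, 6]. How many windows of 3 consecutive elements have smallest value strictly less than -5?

[-8, 5, -4] → min -8  < -5 ✓
[5, -4, 7] → min -4
[-4, 7, -2] → min -4
[7, -2, 3] → min -2
[-2, 3, -6] → min -6  < -5 ✓
[3, -6, 4] → min -6  < -5 ✓
[-6, 4, 9] → min -6  < -5 ✓
[4, 9, -1] → min -1
[9, -1, -4] → min -4
[-1, -4, 10] → min -4
[-4, 10, 13] → min -4
[10, 13, -4] → min -4
[13, -4, 7] → min -4
[-4, 7, 2] → min -4
[7, 2, -8] → min -8  < -5 ✓
[2, -8, 11] → min -8  < -5 ✓
[-8, 11, 14] → min -8  < -5 ✓
[11, 14, 6] → min 6
7 windows satisfy the condition.

7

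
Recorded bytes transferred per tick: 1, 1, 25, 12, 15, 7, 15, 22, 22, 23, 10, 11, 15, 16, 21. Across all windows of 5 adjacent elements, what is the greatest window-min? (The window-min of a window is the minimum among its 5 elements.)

10

[1, 1, 25, 12, 15] → min 1
[1, 25, 12, 15, 7] → min 1
[25, 12, 15, 7, 15] → min 7
[12, 15, 7, 15, 22] → min 7
[15, 7, 15, 22, 22] → min 7
[7, 15, 22, 22, 23] → min 7
[15, 22, 22, 23, 10] → min 10
[22, 22, 23, 10, 11] → min 10
[22, 23, 10, 11, 15] → min 10
[23, 10, 11, 15, 16] → min 10
[10, 11, 15, 16, 21] → min 10
Greatest of these is 10.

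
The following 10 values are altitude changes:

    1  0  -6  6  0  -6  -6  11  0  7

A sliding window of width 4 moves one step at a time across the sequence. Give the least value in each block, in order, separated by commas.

1 0 -6 6 → min -6
0 -6 6 0 → min -6
-6 6 0 -6 → min -6
6 0 -6 -6 → min -6
0 -6 -6 11 → min -6
-6 -6 11 0 → min -6
-6 11 0 7 → min -6

-6, -6, -6, -6, -6, -6, -6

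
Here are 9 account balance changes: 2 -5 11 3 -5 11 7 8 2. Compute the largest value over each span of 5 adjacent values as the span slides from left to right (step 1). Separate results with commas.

Sliding a size-5 window across the 9 values:
2 -5 11 3 -5 → max 11
-5 11 3 -5 11 → max 11
11 3 -5 11 7 → max 11
3 -5 11 7 8 → max 11
-5 11 7 8 2 → max 11

11, 11, 11, 11, 11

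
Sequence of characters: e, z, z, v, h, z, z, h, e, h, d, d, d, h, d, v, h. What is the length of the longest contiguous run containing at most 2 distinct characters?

6

[e] 1 distinct, len 1
[e, z] 2 distinct, len 2
[e, z, z] 2 distinct, len 3
[z, z, v] 2 distinct, len 3
[v, h] 2 distinct, len 2
[h, z] 2 distinct, len 2
[h, z, z] 2 distinct, len 3
[h, z, z, h] 2 distinct, len 4
[h, e] 2 distinct, len 2
[h, e, h] 2 distinct, len 3
[h, d] 2 distinct, len 2
[h, d, d] 2 distinct, len 3
[h, d, d, d] 2 distinct, len 4
[h, d, d, d, h] 2 distinct, len 5
[h, d, d, d, h, d] 2 distinct, len 6
[d, v] 2 distinct, len 2
[v, h] 2 distinct, len 2
Longest length with ≤2 distinct: 6.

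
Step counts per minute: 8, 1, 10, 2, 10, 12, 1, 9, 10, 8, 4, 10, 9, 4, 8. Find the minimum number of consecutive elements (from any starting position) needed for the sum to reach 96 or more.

Extend right; whenever the sum reaches 96, record the length and shrink from the left:
add 8: running sum 8 < 96
add 1: running sum 9 < 96
add 10: running sum 19 < 96
add 2: running sum 21 < 96
add 10: running sum 31 < 96
add 12: running sum 43 < 96
add 1: running sum 44 < 96
add 9: running sum 53 < 96
add 10: running sum 63 < 96
add 8: running sum 71 < 96
add 4: running sum 75 < 96
add 10: running sum 85 < 96
add 9: running sum 94 < 96
end 13: [8, 1, 10, 2, 10, 12, 1, 9, 10, 8, 4, 10, 9, 4] sum 98, len 14
end 14: [10, 2, 10, 12, 1, 9, 10, 8, 4, 10, 9, 4, 8] sum 97, len 13
Shortest qualifying length: 13.

13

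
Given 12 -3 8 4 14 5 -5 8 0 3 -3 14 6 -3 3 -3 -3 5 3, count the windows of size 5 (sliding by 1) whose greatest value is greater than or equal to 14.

10

(12, -3, 8, 4, 14) → max 14  ≥ 14 ✓
(-3, 8, 4, 14, 5) → max 14  ≥ 14 ✓
(8, 4, 14, 5, -5) → max 14  ≥ 14 ✓
(4, 14, 5, -5, 8) → max 14  ≥ 14 ✓
(14, 5, -5, 8, 0) → max 14  ≥ 14 ✓
(5, -5, 8, 0, 3) → max 8
(-5, 8, 0, 3, -3) → max 8
(8, 0, 3, -3, 14) → max 14  ≥ 14 ✓
(0, 3, -3, 14, 6) → max 14  ≥ 14 ✓
(3, -3, 14, 6, -3) → max 14  ≥ 14 ✓
(-3, 14, 6, -3, 3) → max 14  ≥ 14 ✓
(14, 6, -3, 3, -3) → max 14  ≥ 14 ✓
(6, -3, 3, -3, -3) → max 6
(-3, 3, -3, -3, 5) → max 5
(3, -3, -3, 5, 3) → max 5
10 windows satisfy the condition.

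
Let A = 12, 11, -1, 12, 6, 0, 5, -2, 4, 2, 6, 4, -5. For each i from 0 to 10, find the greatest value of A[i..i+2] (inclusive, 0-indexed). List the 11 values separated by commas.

12, 12, 12, 12, 6, 5, 5, 4, 6, 6, 6

[12, 11, -1] → max 12
[11, -1, 12] → max 12
[-1, 12, 6] → max 12
[12, 6, 0] → max 12
[6, 0, 5] → max 6
[0, 5, -2] → max 5
[5, -2, 4] → max 5
[-2, 4, 2] → max 4
[4, 2, 6] → max 6
[2, 6, 4] → max 6
[6, 4, -5] → max 6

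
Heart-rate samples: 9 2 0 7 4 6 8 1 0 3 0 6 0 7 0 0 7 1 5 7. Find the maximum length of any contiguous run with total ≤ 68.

→ 9: sum 9, len 1
→ 2: sum 11, len 2
→ 0: sum 11, len 3
→ 7: sum 18, len 4
→ 4: sum 22, len 5
→ 6: sum 28, len 6
→ 8: sum 36, len 7
→ 1: sum 37, len 8
→ 0: sum 37, len 9
→ 3: sum 40, len 10
→ 0: sum 40, len 11
→ 6: sum 46, len 12
→ 0: sum 46, len 13
→ 7: sum 53, len 14
→ 0: sum 53, len 15
→ 0: sum 53, len 16
→ 7: sum 60, len 17
→ 1: sum 61, len 18
→ 5: sum 66, len 19
→ 7 (dropped 9): sum 64, len 19
Longest length seen: 19.

19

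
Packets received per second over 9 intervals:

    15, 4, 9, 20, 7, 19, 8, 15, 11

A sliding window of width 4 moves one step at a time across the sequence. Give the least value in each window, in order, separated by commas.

[15, 4, 9, 20] → min 4
[4, 9, 20, 7] → min 4
[9, 20, 7, 19] → min 7
[20, 7, 19, 8] → min 7
[7, 19, 8, 15] → min 7
[19, 8, 15, 11] → min 8

4, 4, 7, 7, 7, 8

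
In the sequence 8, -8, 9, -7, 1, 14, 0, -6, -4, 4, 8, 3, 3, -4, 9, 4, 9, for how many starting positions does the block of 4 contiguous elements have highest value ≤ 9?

10

(8, -8, 9, -7) → max 9  ≤ 9 ✓
(-8, 9, -7, 1) → max 9  ≤ 9 ✓
(9, -7, 1, 14) → max 14
(-7, 1, 14, 0) → max 14
(1, 14, 0, -6) → max 14
(14, 0, -6, -4) → max 14
(0, -6, -4, 4) → max 4  ≤ 9 ✓
(-6, -4, 4, 8) → max 8  ≤ 9 ✓
(-4, 4, 8, 3) → max 8  ≤ 9 ✓
(4, 8, 3, 3) → max 8  ≤ 9 ✓
(8, 3, 3, -4) → max 8  ≤ 9 ✓
(3, 3, -4, 9) → max 9  ≤ 9 ✓
(3, -4, 9, 4) → max 9  ≤ 9 ✓
(-4, 9, 4, 9) → max 9  ≤ 9 ✓
10 windows satisfy the condition.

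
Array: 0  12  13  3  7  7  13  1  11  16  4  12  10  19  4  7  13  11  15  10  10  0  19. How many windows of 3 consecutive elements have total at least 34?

4

(0, 12, 13) → sum 25
(12, 13, 3) → sum 28
(13, 3, 7) → sum 23
(3, 7, 7) → sum 17
(7, 7, 13) → sum 27
(7, 13, 1) → sum 21
(13, 1, 11) → sum 25
(1, 11, 16) → sum 28
(11, 16, 4) → sum 31
(16, 4, 12) → sum 32
(4, 12, 10) → sum 26
(12, 10, 19) → sum 41  ≥ 34 ✓
(10, 19, 4) → sum 33
(19, 4, 7) → sum 30
(4, 7, 13) → sum 24
(7, 13, 11) → sum 31
(13, 11, 15) → sum 39  ≥ 34 ✓
(11, 15, 10) → sum 36  ≥ 34 ✓
(15, 10, 10) → sum 35  ≥ 34 ✓
(10, 10, 0) → sum 20
(10, 0, 19) → sum 29
4 windows satisfy the condition.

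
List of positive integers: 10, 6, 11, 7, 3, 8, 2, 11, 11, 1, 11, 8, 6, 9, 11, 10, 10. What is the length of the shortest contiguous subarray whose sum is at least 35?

Extend right; whenever the sum reaches 35, record the length and shrink from the left:
add 10: running sum 10 < 35
add 6: running sum 16 < 35
add 11: running sum 27 < 35
add 7: running sum 34 < 35
add 3: shortest ending here [10, 6, 11, 7, 3] sum 37, len 5
add 8: shortest ending here [6, 11, 7, 3, 8] sum 35, len 5
add 2: shortest ending here [6, 11, 7, 3, 8, 2] sum 37, len 6
add 11: shortest ending here [11, 7, 3, 8, 2, 11] sum 42, len 6
add 11: shortest ending here [3, 8, 2, 11, 11] sum 35, len 5
add 1: shortest ending here [3, 8, 2, 11, 11, 1] sum 36, len 6
add 11: shortest ending here [2, 11, 11, 1, 11] sum 36, len 5
add 8: shortest ending here [11, 11, 1, 11, 8] sum 42, len 5
add 6: shortest ending here [11, 1, 11, 8, 6] sum 37, len 5
add 9: shortest ending here [1, 11, 8, 6, 9] sum 35, len 5
add 11: shortest ending here [11, 8, 6, 9, 11] sum 45, len 5
add 10: shortest ending here [6, 9, 11, 10] sum 36, len 4
add 10: shortest ending here [9, 11, 10, 10] sum 40, len 4
Shortest qualifying length: 4.

4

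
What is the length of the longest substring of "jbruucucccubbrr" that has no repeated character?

add j: [j] len 1
add b: [j, b] len 2
add r: [j, b, r] len 3
add u: [j, b, r, u] len 4
add u (repeat u, move left end past it): [u] len 1
add c: [u, c] len 2
add u (repeat u, move left end past it): [c, u] len 2
add c (repeat c, move left end past it): [u, c] len 2
add c (repeat c, move left end past it): [c] len 1
add c (repeat c, move left end past it): [c] len 1
add u: [c, u] len 2
add b: [c, u, b] len 3
add b (repeat b, move left end past it): [b] len 1
add r: [b, r] len 2
add r (repeat r, move left end past it): [r] len 1
Longest all-distinct length: 4.

4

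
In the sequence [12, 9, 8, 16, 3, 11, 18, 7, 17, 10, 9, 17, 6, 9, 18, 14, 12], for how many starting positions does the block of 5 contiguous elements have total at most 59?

[12, 9, 8, 16, 3] → sum 48  ≤ 59 ✓
[9, 8, 16, 3, 11] → sum 47  ≤ 59 ✓
[8, 16, 3, 11, 18] → sum 56  ≤ 59 ✓
[16, 3, 11, 18, 7] → sum 55  ≤ 59 ✓
[3, 11, 18, 7, 17] → sum 56  ≤ 59 ✓
[11, 18, 7, 17, 10] → sum 63
[18, 7, 17, 10, 9] → sum 61
[7, 17, 10, 9, 17] → sum 60
[17, 10, 9, 17, 6] → sum 59  ≤ 59 ✓
[10, 9, 17, 6, 9] → sum 51  ≤ 59 ✓
[9, 17, 6, 9, 18] → sum 59  ≤ 59 ✓
[17, 6, 9, 18, 14] → sum 64
[6, 9, 18, 14, 12] → sum 59  ≤ 59 ✓
9 windows satisfy the condition.

9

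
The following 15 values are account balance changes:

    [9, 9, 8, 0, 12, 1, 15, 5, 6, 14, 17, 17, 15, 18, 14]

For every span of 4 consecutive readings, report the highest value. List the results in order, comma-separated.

(9, 9, 8, 0) → max 9
(9, 8, 0, 12) → max 12
(8, 0, 12, 1) → max 12
(0, 12, 1, 15) → max 15
(12, 1, 15, 5) → max 15
(1, 15, 5, 6) → max 15
(15, 5, 6, 14) → max 15
(5, 6, 14, 17) → max 17
(6, 14, 17, 17) → max 17
(14, 17, 17, 15) → max 17
(17, 17, 15, 18) → max 18
(17, 15, 18, 14) → max 18

9, 12, 12, 15, 15, 15, 15, 17, 17, 17, 18, 18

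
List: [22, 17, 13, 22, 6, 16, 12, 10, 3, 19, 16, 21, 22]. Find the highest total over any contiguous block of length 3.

59

Each size-3 window and its sum:
22 17 13 → sum 52
17 13 22 → sum 52
13 22 6 → sum 41
22 6 16 → sum 44
6 16 12 → sum 34
16 12 10 → sum 38
12 10 3 → sum 25
10 3 19 → sum 32
3 19 16 → sum 38
19 16 21 → sum 56
16 21 22 → sum 59
Highest of these is 59.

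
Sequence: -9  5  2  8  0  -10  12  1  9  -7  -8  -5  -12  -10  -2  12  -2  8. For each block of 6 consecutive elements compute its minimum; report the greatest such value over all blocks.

Each size-6 window and its min:
[-9, 5, 2, 8, 0, -10] → min -10
[5, 2, 8, 0, -10, 12] → min -10
[2, 8, 0, -10, 12, 1] → min -10
[8, 0, -10, 12, 1, 9] → min -10
[0, -10, 12, 1, 9, -7] → min -10
[-10, 12, 1, 9, -7, -8] → min -10
[12, 1, 9, -7, -8, -5] → min -8
[1, 9, -7, -8, -5, -12] → min -12
[9, -7, -8, -5, -12, -10] → min -12
[-7, -8, -5, -12, -10, -2] → min -12
[-8, -5, -12, -10, -2, 12] → min -12
[-5, -12, -10, -2, 12, -2] → min -12
[-12, -10, -2, 12, -2, 8] → min -12
Greatest of these is -8.

-8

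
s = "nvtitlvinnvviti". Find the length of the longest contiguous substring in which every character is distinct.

5

[n] len 1
[n, v] len 2
[n, v, t] len 3
[n, v, t, i] len 4
[i, t] len 2
[i, t, l] len 3
[i, t, l, v] len 4
[t, l, v, i] len 4
[t, l, v, i, n] len 5
[n] len 1
[n, v] len 2
[v] len 1
[v, i] len 2
[v, i, t] len 3
[t, i] len 2
Longest all-distinct length: 5.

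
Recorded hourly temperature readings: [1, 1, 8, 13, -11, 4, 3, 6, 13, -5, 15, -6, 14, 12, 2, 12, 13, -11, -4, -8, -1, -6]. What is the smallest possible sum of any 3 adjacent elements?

-23

1 1 8 → sum 10
1 8 13 → sum 22
8 13 -11 → sum 10
13 -11 4 → sum 6
-11 4 3 → sum -4
4 3 6 → sum 13
3 6 13 → sum 22
6 13 -5 → sum 14
13 -5 15 → sum 23
-5 15 -6 → sum 4
15 -6 14 → sum 23
-6 14 12 → sum 20
14 12 2 → sum 28
12 2 12 → sum 26
2 12 13 → sum 27
12 13 -11 → sum 14
13 -11 -4 → sum -2
-11 -4 -8 → sum -23
-4 -8 -1 → sum -13
-8 -1 -6 → sum -15
Smallest of these is -23.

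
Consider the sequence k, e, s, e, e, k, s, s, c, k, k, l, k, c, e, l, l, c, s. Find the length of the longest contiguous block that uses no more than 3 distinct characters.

8

add k: window [k] (1 distinct), len 1
add e: window [k, e] (2 distinct), len 2
add s: window [k, e, s] (3 distinct), len 3
add e: window [k, e, s, e] (3 distinct), len 4
add e: window [k, e, s, e, e] (3 distinct), len 5
add k: window [k, e, s, e, e, k] (3 distinct), len 6
add s: window [k, e, s, e, e, k, s] (3 distinct), len 7
add s: window [k, e, s, e, e, k, s, s] (3 distinct), len 8
add c: window [k, s, s, c] (3 distinct), len 4
add k: window [k, s, s, c, k] (3 distinct), len 5
add k: window [k, s, s, c, k, k] (3 distinct), len 6
add l: window [c, k, k, l] (3 distinct), len 4
add k: window [c, k, k, l, k] (3 distinct), len 5
add c: window [c, k, k, l, k, c] (3 distinct), len 6
add e: window [k, c, e] (3 distinct), len 3
add l: window [c, e, l] (3 distinct), len 3
add l: window [c, e, l, l] (3 distinct), len 4
add c: window [c, e, l, l, c] (3 distinct), len 5
add s: window [l, l, c, s] (3 distinct), len 4
Longest length with ≤3 distinct: 8.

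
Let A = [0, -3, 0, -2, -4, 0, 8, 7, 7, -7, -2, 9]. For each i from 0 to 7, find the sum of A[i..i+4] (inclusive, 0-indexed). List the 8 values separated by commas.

-9, -9, 2, 9, 18, 15, 13, 14

0 -3 0 -2 -4 → sum -9
-3 0 -2 -4 0 → sum -9
0 -2 -4 0 8 → sum 2
-2 -4 0 8 7 → sum 9
-4 0 8 7 7 → sum 18
0 8 7 7 -7 → sum 15
8 7 7 -7 -2 → sum 13
7 7 -7 -2 9 → sum 14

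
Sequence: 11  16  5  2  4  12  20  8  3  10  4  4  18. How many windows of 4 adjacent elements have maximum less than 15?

11 16 5 2 → max 16
16 5 2 4 → max 16
5 2 4 12 → max 12  < 15 ✓
2 4 12 20 → max 20
4 12 20 8 → max 20
12 20 8 3 → max 20
20 8 3 10 → max 20
8 3 10 4 → max 10  < 15 ✓
3 10 4 4 → max 10  < 15 ✓
10 4 4 18 → max 18
3 windows satisfy the condition.

3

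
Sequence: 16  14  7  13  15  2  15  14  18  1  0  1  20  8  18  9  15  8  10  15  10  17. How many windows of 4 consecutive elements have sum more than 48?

7

(16, 14, 7, 13) → sum 50  > 48 ✓
(14, 7, 13, 15) → sum 49  > 48 ✓
(7, 13, 15, 2) → sum 37
(13, 15, 2, 15) → sum 45
(15, 2, 15, 14) → sum 46
(2, 15, 14, 18) → sum 49  > 48 ✓
(15, 14, 18, 1) → sum 48
(14, 18, 1, 0) → sum 33
(18, 1, 0, 1) → sum 20
(1, 0, 1, 20) → sum 22
(0, 1, 20, 8) → sum 29
(1, 20, 8, 18) → sum 47
(20, 8, 18, 9) → sum 55  > 48 ✓
(8, 18, 9, 15) → sum 50  > 48 ✓
(18, 9, 15, 8) → sum 50  > 48 ✓
(9, 15, 8, 10) → sum 42
(15, 8, 10, 15) → sum 48
(8, 10, 15, 10) → sum 43
(10, 15, 10, 17) → sum 52  > 48 ✓
7 windows satisfy the condition.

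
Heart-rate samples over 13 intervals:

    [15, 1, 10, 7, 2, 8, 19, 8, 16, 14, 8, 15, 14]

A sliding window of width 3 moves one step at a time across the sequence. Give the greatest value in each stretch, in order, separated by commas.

15, 10, 10, 8, 19, 19, 19, 16, 16, 15, 15

Sliding a size-3 window across the 13 values:
15 1 10 → max 15
1 10 7 → max 10
10 7 2 → max 10
7 2 8 → max 8
2 8 19 → max 19
8 19 8 → max 19
19 8 16 → max 19
8 16 14 → max 16
16 14 8 → max 16
14 8 15 → max 15
8 15 14 → max 15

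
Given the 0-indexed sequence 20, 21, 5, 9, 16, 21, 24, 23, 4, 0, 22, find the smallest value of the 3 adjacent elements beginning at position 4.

Elements at indices 4..6: 16, 21, 24
min(16, 21, 24) = 16

16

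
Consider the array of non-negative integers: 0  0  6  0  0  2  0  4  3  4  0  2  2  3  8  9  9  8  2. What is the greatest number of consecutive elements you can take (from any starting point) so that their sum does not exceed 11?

7

add 0: [0] sum 0, len 1
add 0: [0, 0] sum 0, len 2
add 6: [0, 0, 6] sum 6, len 3
add 0: [0, 0, 6, 0] sum 6, len 4
add 0: [0, 0, 6, 0, 0] sum 6, len 5
add 2: [0, 0, 6, 0, 0, 2] sum 8, len 6
add 0: [0, 0, 6, 0, 0, 2, 0] sum 8, len 7
add 4: [0, 0, 2, 0, 4] sum 6, len 5
add 3: [0, 0, 2, 0, 4, 3] sum 9, len 6
add 4: [0, 4, 3, 4] sum 11, len 4
add 0: [0, 4, 3, 4, 0] sum 11, len 5
add 2: [3, 4, 0, 2] sum 9, len 4
add 2: [3, 4, 0, 2, 2] sum 11, len 5
add 3: [4, 0, 2, 2, 3] sum 11, len 5
add 8: [3, 8] sum 11, len 2
add 9: [9] sum 9, len 1
add 9: [9] sum 9, len 1
add 8: [8] sum 8, len 1
add 2: [8, 2] sum 10, len 2
Longest length seen: 7.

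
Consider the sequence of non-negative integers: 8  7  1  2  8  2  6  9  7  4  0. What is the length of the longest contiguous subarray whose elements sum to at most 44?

Extend to the right; shrink from the left whenever the sum exceeds 44:
[8] sum 8 len 1
[8, 7] sum 15 len 2
[8, 7, 1] sum 16 len 3
[8, 7, 1, 2] sum 18 len 4
[8, 7, 1, 2, 8] sum 26 len 5
[8, 7, 1, 2, 8, 2] sum 28 len 6
[8, 7, 1, 2, 8, 2, 6] sum 34 len 7
[8, 7, 1, 2, 8, 2, 6, 9] sum 43 len 8
[7, 1, 2, 8, 2, 6, 9, 7] sum 42 len 8
[1, 2, 8, 2, 6, 9, 7, 4] sum 39 len 8
[1, 2, 8, 2, 6, 9, 7, 4, 0] sum 39 len 9
Longest length seen: 9.

9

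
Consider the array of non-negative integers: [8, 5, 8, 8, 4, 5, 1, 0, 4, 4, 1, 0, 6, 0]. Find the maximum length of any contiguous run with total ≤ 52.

13

add 8: [8] sum 8, len 1
add 5: [8, 5] sum 13, len 2
add 8: [8, 5, 8] sum 21, len 3
add 8: [8, 5, 8, 8] sum 29, len 4
add 4: [8, 5, 8, 8, 4] sum 33, len 5
add 5: [8, 5, 8, 8, 4, 5] sum 38, len 6
add 1: [8, 5, 8, 8, 4, 5, 1] sum 39, len 7
add 0: [8, 5, 8, 8, 4, 5, 1, 0] sum 39, len 8
add 4: [8, 5, 8, 8, 4, 5, 1, 0, 4] sum 43, len 9
add 4: [8, 5, 8, 8, 4, 5, 1, 0, 4, 4] sum 47, len 10
add 1: [8, 5, 8, 8, 4, 5, 1, 0, 4, 4, 1] sum 48, len 11
add 0: [8, 5, 8, 8, 4, 5, 1, 0, 4, 4, 1, 0] sum 48, len 12
add 6: [5, 8, 8, 4, 5, 1, 0, 4, 4, 1, 0, 6] sum 46, len 12
add 0: [5, 8, 8, 4, 5, 1, 0, 4, 4, 1, 0, 6, 0] sum 46, len 13
Longest length seen: 13.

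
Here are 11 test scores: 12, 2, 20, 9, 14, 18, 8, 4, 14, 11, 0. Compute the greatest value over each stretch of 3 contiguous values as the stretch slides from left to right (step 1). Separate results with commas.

20, 20, 20, 18, 18, 18, 14, 14, 14

Sliding a size-3 window across the 11 values:
(12, 2, 20) → max 20
(2, 20, 9) → max 20
(20, 9, 14) → max 20
(9, 14, 18) → max 18
(14, 18, 8) → max 18
(18, 8, 4) → max 18
(8, 4, 14) → max 14
(4, 14, 11) → max 14
(14, 11, 0) → max 14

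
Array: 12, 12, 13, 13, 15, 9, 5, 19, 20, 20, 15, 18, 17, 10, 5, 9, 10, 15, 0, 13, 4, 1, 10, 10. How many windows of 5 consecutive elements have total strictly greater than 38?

(12, 12, 13, 13, 15) → sum 65  > 38 ✓
(12, 13, 13, 15, 9) → sum 62  > 38 ✓
(13, 13, 15, 9, 5) → sum 55  > 38 ✓
(13, 15, 9, 5, 19) → sum 61  > 38 ✓
(15, 9, 5, 19, 20) → sum 68  > 38 ✓
(9, 5, 19, 20, 20) → sum 73  > 38 ✓
(5, 19, 20, 20, 15) → sum 79  > 38 ✓
(19, 20, 20, 15, 18) → sum 92  > 38 ✓
(20, 20, 15, 18, 17) → sum 90  > 38 ✓
(20, 15, 18, 17, 10) → sum 80  > 38 ✓
(15, 18, 17, 10, 5) → sum 65  > 38 ✓
(18, 17, 10, 5, 9) → sum 59  > 38 ✓
(17, 10, 5, 9, 10) → sum 51  > 38 ✓
(10, 5, 9, 10, 15) → sum 49  > 38 ✓
(5, 9, 10, 15, 0) → sum 39  > 38 ✓
(9, 10, 15, 0, 13) → sum 47  > 38 ✓
(10, 15, 0, 13, 4) → sum 42  > 38 ✓
(15, 0, 13, 4, 1) → sum 33
(0, 13, 4, 1, 10) → sum 28
(13, 4, 1, 10, 10) → sum 38
17 windows satisfy the condition.

17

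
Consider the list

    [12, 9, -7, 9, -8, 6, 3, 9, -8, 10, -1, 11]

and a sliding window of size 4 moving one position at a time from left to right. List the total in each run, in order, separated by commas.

23, 3, 0, 10, 10, 10, 14, 10, 12

[12, 9, -7, 9] → sum 23
[9, -7, 9, -8] → sum 3
[-7, 9, -8, 6] → sum 0
[9, -8, 6, 3] → sum 10
[-8, 6, 3, 9] → sum 10
[6, 3, 9, -8] → sum 10
[3, 9, -8, 10] → sum 14
[9, -8, 10, -1] → sum 10
[-8, 10, -1, 11] → sum 12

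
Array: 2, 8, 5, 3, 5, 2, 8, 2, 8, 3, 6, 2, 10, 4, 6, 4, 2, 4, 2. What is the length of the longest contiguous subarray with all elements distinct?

6

[2] len 1
[2, 8] len 2
[2, 8, 5] len 3
[2, 8, 5, 3] len 4
[3, 5] len 2
[3, 5, 2] len 3
[3, 5, 2, 8] len 4
[8, 2] len 2
[2, 8] len 2
[2, 8, 3] len 3
[2, 8, 3, 6] len 4
[8, 3, 6, 2] len 4
[8, 3, 6, 2, 10] len 5
[8, 3, 6, 2, 10, 4] len 6
[2, 10, 4, 6] len 4
[6, 4] len 2
[6, 4, 2] len 3
[2, 4] len 2
[4, 2] len 2
Longest all-distinct length: 6.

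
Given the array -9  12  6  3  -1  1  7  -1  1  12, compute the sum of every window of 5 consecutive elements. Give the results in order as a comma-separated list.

-9 12 6 3 -1 → sum 11
12 6 3 -1 1 → sum 21
6 3 -1 1 7 → sum 16
3 -1 1 7 -1 → sum 9
-1 1 7 -1 1 → sum 7
1 7 -1 1 12 → sum 20

11, 21, 16, 9, 7, 20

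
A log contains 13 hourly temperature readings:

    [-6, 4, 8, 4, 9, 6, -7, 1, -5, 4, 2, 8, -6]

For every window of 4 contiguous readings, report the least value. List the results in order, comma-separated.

-6 4 8 4 → min -6
4 8 4 9 → min 4
8 4 9 6 → min 4
4 9 6 -7 → min -7
9 6 -7 1 → min -7
6 -7 1 -5 → min -7
-7 1 -5 4 → min -7
1 -5 4 2 → min -5
-5 4 2 8 → min -5
4 2 8 -6 → min -6

-6, 4, 4, -7, -7, -7, -7, -5, -5, -6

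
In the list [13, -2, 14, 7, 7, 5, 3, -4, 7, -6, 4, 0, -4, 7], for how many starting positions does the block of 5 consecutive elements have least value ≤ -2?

9

[13, -2, 14, 7, 7] → min -2  ≤ -2 ✓
[-2, 14, 7, 7, 5] → min -2  ≤ -2 ✓
[14, 7, 7, 5, 3] → min 3
[7, 7, 5, 3, -4] → min -4  ≤ -2 ✓
[7, 5, 3, -4, 7] → min -4  ≤ -2 ✓
[5, 3, -4, 7, -6] → min -6  ≤ -2 ✓
[3, -4, 7, -6, 4] → min -6  ≤ -2 ✓
[-4, 7, -6, 4, 0] → min -6  ≤ -2 ✓
[7, -6, 4, 0, -4] → min -6  ≤ -2 ✓
[-6, 4, 0, -4, 7] → min -6  ≤ -2 ✓
9 windows satisfy the condition.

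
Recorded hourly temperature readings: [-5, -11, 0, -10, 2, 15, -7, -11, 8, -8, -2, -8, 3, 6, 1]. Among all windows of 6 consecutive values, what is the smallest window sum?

-28

Each size-6 window and its sum:
(-5, -11, 0, -10, 2, 15) → sum -9
(-11, 0, -10, 2, 15, -7) → sum -11
(0, -10, 2, 15, -7, -11) → sum -11
(-10, 2, 15, -7, -11, 8) → sum -3
(2, 15, -7, -11, 8, -8) → sum -1
(15, -7, -11, 8, -8, -2) → sum -5
(-7, -11, 8, -8, -2, -8) → sum -28
(-11, 8, -8, -2, -8, 3) → sum -18
(8, -8, -2, -8, 3, 6) → sum -1
(-8, -2, -8, 3, 6, 1) → sum -8
Smallest of these is -28.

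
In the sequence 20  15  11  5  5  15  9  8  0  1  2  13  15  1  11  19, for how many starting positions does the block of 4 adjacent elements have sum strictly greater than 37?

20 15 11 5 → sum 51  > 37 ✓
15 11 5 5 → sum 36
11 5 5 15 → sum 36
5 5 15 9 → sum 34
5 15 9 8 → sum 37
15 9 8 0 → sum 32
9 8 0 1 → sum 18
8 0 1 2 → sum 11
0 1 2 13 → sum 16
1 2 13 15 → sum 31
2 13 15 1 → sum 31
13 15 1 11 → sum 40  > 37 ✓
15 1 11 19 → sum 46  > 37 ✓
3 windows satisfy the condition.

3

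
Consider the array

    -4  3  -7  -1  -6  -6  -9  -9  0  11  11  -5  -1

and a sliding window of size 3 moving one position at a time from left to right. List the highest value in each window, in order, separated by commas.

3, 3, -1, -1, -6, -6, 0, 11, 11, 11, 11

[-4, 3, -7] → max 3
[3, -7, -1] → max 3
[-7, -1, -6] → max -1
[-1, -6, -6] → max -1
[-6, -6, -9] → max -6
[-6, -9, -9] → max -6
[-9, -9, 0] → max 0
[-9, 0, 11] → max 11
[0, 11, 11] → max 11
[11, 11, -5] → max 11
[11, -5, -1] → max 11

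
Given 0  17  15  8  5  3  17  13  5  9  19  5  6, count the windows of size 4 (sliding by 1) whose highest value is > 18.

(0, 17, 15, 8) → max 17
(17, 15, 8, 5) → max 17
(15, 8, 5, 3) → max 15
(8, 5, 3, 17) → max 17
(5, 3, 17, 13) → max 17
(3, 17, 13, 5) → max 17
(17, 13, 5, 9) → max 17
(13, 5, 9, 19) → max 19  > 18 ✓
(5, 9, 19, 5) → max 19  > 18 ✓
(9, 19, 5, 6) → max 19  > 18 ✓
3 windows satisfy the condition.

3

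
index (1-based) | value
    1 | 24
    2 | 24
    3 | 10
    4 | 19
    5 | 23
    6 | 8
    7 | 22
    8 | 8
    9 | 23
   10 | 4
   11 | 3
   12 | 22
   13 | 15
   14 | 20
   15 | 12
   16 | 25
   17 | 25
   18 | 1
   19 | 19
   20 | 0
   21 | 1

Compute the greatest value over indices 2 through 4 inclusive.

Elements at indices 2..4: 24, 10, 19
max(24, 10, 19) = 24

24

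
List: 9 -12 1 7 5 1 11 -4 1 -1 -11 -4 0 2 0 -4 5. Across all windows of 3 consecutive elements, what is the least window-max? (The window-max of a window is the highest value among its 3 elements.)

-1

(9, -12, 1) → max 9
(-12, 1, 7) → max 7
(1, 7, 5) → max 7
(7, 5, 1) → max 7
(5, 1, 11) → max 11
(1, 11, -4) → max 11
(11, -4, 1) → max 11
(-4, 1, -1) → max 1
(1, -1, -11) → max 1
(-1, -11, -4) → max -1
(-11, -4, 0) → max 0
(-4, 0, 2) → max 2
(0, 2, 0) → max 2
(2, 0, -4) → max 2
(0, -4, 5) → max 5
Least of these is -1.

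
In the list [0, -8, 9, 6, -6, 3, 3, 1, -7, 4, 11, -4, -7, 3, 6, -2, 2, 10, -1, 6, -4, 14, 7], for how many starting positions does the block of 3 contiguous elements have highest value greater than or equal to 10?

(0, -8, 9) → max 9
(-8, 9, 6) → max 9
(9, 6, -6) → max 9
(6, -6, 3) → max 6
(-6, 3, 3) → max 3
(3, 3, 1) → max 3
(3, 1, -7) → max 3
(1, -7, 4) → max 4
(-7, 4, 11) → max 11  ≥ 10 ✓
(4, 11, -4) → max 11  ≥ 10 ✓
(11, -4, -7) → max 11  ≥ 10 ✓
(-4, -7, 3) → max 3
(-7, 3, 6) → max 6
(3, 6, -2) → max 6
(6, -2, 2) → max 6
(-2, 2, 10) → max 10  ≥ 10 ✓
(2, 10, -1) → max 10  ≥ 10 ✓
(10, -1, 6) → max 10  ≥ 10 ✓
(-1, 6, -4) → max 6
(6, -4, 14) → max 14  ≥ 10 ✓
(-4, 14, 7) → max 14  ≥ 10 ✓
8 windows satisfy the condition.

8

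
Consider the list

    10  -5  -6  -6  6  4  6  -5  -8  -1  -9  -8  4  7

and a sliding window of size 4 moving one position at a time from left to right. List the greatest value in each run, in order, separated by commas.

10, 6, 6, 6, 6, 6, 6, -1, -1, 4, 7

Sliding a size-4 window across the 14 values:
(10, -5, -6, -6) → max 10
(-5, -6, -6, 6) → max 6
(-6, -6, 6, 4) → max 6
(-6, 6, 4, 6) → max 6
(6, 4, 6, -5) → max 6
(4, 6, -5, -8) → max 6
(6, -5, -8, -1) → max 6
(-5, -8, -1, -9) → max -1
(-8, -1, -9, -8) → max -1
(-1, -9, -8, 4) → max 4
(-9, -8, 4, 7) → max 7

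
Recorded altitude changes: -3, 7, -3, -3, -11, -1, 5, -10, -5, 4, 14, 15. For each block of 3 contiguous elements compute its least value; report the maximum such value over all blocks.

4

-3 7 -3 → min -3
7 -3 -3 → min -3
-3 -3 -11 → min -11
-3 -11 -1 → min -11
-11 -1 5 → min -11
-1 5 -10 → min -10
5 -10 -5 → min -10
-10 -5 4 → min -10
-5 4 14 → min -5
4 14 15 → min 4
Maximum of these is 4.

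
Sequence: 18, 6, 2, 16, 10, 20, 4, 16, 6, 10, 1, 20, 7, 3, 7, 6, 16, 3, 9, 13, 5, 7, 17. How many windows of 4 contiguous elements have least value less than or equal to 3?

14

(18, 6, 2, 16) → min 2  ≤ 3 ✓
(6, 2, 16, 10) → min 2  ≤ 3 ✓
(2, 16, 10, 20) → min 2  ≤ 3 ✓
(16, 10, 20, 4) → min 4
(10, 20, 4, 16) → min 4
(20, 4, 16, 6) → min 4
(4, 16, 6, 10) → min 4
(16, 6, 10, 1) → min 1  ≤ 3 ✓
(6, 10, 1, 20) → min 1  ≤ 3 ✓
(10, 1, 20, 7) → min 1  ≤ 3 ✓
(1, 20, 7, 3) → min 1  ≤ 3 ✓
(20, 7, 3, 7) → min 3  ≤ 3 ✓
(7, 3, 7, 6) → min 3  ≤ 3 ✓
(3, 7, 6, 16) → min 3  ≤ 3 ✓
(7, 6, 16, 3) → min 3  ≤ 3 ✓
(6, 16, 3, 9) → min 3  ≤ 3 ✓
(16, 3, 9, 13) → min 3  ≤ 3 ✓
(3, 9, 13, 5) → min 3  ≤ 3 ✓
(9, 13, 5, 7) → min 5
(13, 5, 7, 17) → min 5
14 windows satisfy the condition.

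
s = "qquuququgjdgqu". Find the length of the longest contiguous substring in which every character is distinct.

5

[q] len 1
[q] len 1
[q, u] len 2
[u] len 1
[u, q] len 2
[q, u] len 2
[u, q] len 2
[q, u] len 2
[q, u, g] len 3
[q, u, g, j] len 4
[q, u, g, j, d] len 5
[j, d, g] len 3
[j, d, g, q] len 4
[j, d, g, q, u] len 5
Longest all-distinct length: 5.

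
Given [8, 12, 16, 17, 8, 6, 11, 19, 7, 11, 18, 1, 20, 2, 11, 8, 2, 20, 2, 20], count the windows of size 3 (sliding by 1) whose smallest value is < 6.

9

[8, 12, 16] → min 8
[12, 16, 17] → min 12
[16, 17, 8] → min 8
[17, 8, 6] → min 6
[8, 6, 11] → min 6
[6, 11, 19] → min 6
[11, 19, 7] → min 7
[19, 7, 11] → min 7
[7, 11, 18] → min 7
[11, 18, 1] → min 1  < 6 ✓
[18, 1, 20] → min 1  < 6 ✓
[1, 20, 2] → min 1  < 6 ✓
[20, 2, 11] → min 2  < 6 ✓
[2, 11, 8] → min 2  < 6 ✓
[11, 8, 2] → min 2  < 6 ✓
[8, 2, 20] → min 2  < 6 ✓
[2, 20, 2] → min 2  < 6 ✓
[20, 2, 20] → min 2  < 6 ✓
9 windows satisfy the condition.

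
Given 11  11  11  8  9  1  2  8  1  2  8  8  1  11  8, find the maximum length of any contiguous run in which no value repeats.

add 11: [11] len 1
add 11 (repeat 11, move left end past it): [11] len 1
add 11 (repeat 11, move left end past it): [11] len 1
add 8: [11, 8] len 2
add 9: [11, 8, 9] len 3
add 1: [11, 8, 9, 1] len 4
add 2: [11, 8, 9, 1, 2] len 5
add 8 (repeat 8, move left end past it): [9, 1, 2, 8] len 4
add 1 (repeat 1, move left end past it): [2, 8, 1] len 3
add 2 (repeat 2, move left end past it): [8, 1, 2] len 3
add 8 (repeat 8, move left end past it): [1, 2, 8] len 3
add 8 (repeat 8, move left end past it): [8] len 1
add 1: [8, 1] len 2
add 11: [8, 1, 11] len 3
add 8 (repeat 8, move left end past it): [1, 11, 8] len 3
Longest all-distinct length: 5.

5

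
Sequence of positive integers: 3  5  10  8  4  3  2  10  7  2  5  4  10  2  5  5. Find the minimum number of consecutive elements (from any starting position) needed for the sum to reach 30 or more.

add 3: running sum 3 < 30
add 5: running sum 8 < 30
add 10: running sum 18 < 30
add 8: running sum 26 < 30
end 4: [3, 5, 10, 8, 4] sum 30, len 5
end 5: [5, 10, 8, 4, 3] sum 30, len 5
end 6: [5, 10, 8, 4, 3, 2] sum 32, len 6
end 7: [10, 8, 4, 3, 2, 10] sum 37, len 6
end 8: [8, 4, 3, 2, 10, 7] sum 34, len 6
end 9: [8, 4, 3, 2, 10, 7, 2] sum 36, len 7
end 10: [4, 3, 2, 10, 7, 2, 5] sum 33, len 7
end 11: [2, 10, 7, 2, 5, 4] sum 30, len 6
end 12: [10, 7, 2, 5, 4, 10] sum 38, len 6
end 13: [7, 2, 5, 4, 10, 2] sum 30, len 6
end 14: [7, 2, 5, 4, 10, 2, 5] sum 35, len 7
end 15: [5, 4, 10, 2, 5, 5] sum 31, len 6
Shortest qualifying length: 5.

5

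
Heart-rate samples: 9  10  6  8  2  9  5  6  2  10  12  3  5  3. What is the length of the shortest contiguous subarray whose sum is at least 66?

10

Extend right; whenever the sum reaches 66, record the length and shrink from the left:
add 9: running sum 9 < 66
add 10: running sum 19 < 66
add 6: running sum 25 < 66
add 8: running sum 33 < 66
add 2: running sum 35 < 66
add 9: running sum 44 < 66
add 5: running sum 49 < 66
add 6: running sum 55 < 66
add 2: running sum 57 < 66
end 9: [9, 10, 6, 8, 2, 9, 5, 6, 2, 10] sum 67, len 10
end 10: [10, 6, 8, 2, 9, 5, 6, 2, 10, 12] sum 70, len 10
end 11: [10, 6, 8, 2, 9, 5, 6, 2, 10, 12, 3] sum 73, len 11
end 12: [6, 8, 2, 9, 5, 6, 2, 10, 12, 3, 5] sum 68, len 11
end 13: [6, 8, 2, 9, 5, 6, 2, 10, 12, 3, 5, 3] sum 71, len 12
Shortest qualifying length: 10.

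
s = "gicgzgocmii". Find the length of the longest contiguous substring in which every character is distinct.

[g] len 1
[g, i] len 2
[g, i, c] len 3
[i, c, g] len 3
[i, c, g, z] len 4
[z, g] len 2
[z, g, o] len 3
[z, g, o, c] len 4
[z, g, o, c, m] len 5
[z, g, o, c, m, i] len 6
[i] len 1
Longest all-distinct length: 6.

6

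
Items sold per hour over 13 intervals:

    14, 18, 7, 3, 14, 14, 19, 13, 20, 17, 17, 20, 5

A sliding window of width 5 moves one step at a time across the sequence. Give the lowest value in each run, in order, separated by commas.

Sliding a size-5 window across the 13 values:
14 18 7 3 14 → min 3
18 7 3 14 14 → min 3
7 3 14 14 19 → min 3
3 14 14 19 13 → min 3
14 14 19 13 20 → min 13
14 19 13 20 17 → min 13
19 13 20 17 17 → min 13
13 20 17 17 20 → min 13
20 17 17 20 5 → min 5

3, 3, 3, 3, 13, 13, 13, 13, 5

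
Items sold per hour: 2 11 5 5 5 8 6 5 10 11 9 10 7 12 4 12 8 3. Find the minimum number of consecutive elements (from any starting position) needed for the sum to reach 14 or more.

add 2: running sum 2 < 14
add 11: running sum 13 < 14
add 5: shortest ending here [11, 5] sum 16, len 2
add 5: shortest ending here [11, 5, 5] sum 21, len 3
add 5: shortest ending here [5, 5, 5] sum 15, len 3
add 8: shortest ending here [5, 5, 8] sum 18, len 3
add 6: shortest ending here [8, 6] sum 14, len 2
add 5: shortest ending here [8, 6, 5] sum 19, len 3
add 10: shortest ending here [5, 10] sum 15, len 2
add 11: shortest ending here [10, 11] sum 21, len 2
add 9: shortest ending here [11, 9] sum 20, len 2
add 10: shortest ending here [9, 10] sum 19, len 2
add 7: shortest ending here [10, 7] sum 17, len 2
add 12: shortest ending here [7, 12] sum 19, len 2
add 4: shortest ending here [12, 4] sum 16, len 2
add 12: shortest ending here [4, 12] sum 16, len 2
add 8: shortest ending here [12, 8] sum 20, len 2
add 3: shortest ending here [12, 8, 3] sum 23, len 3
Shortest qualifying length: 2.

2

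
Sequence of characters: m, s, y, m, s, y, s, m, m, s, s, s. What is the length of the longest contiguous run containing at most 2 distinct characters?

add m: window [m] (1 distinct), len 1
add s: window [m, s] (2 distinct), len 2
add y: window [s, y] (2 distinct), len 2
add m: window [y, m] (2 distinct), len 2
add s: window [m, s] (2 distinct), len 2
add y: window [s, y] (2 distinct), len 2
add s: window [s, y, s] (2 distinct), len 3
add m: window [s, m] (2 distinct), len 2
add m: window [s, m, m] (2 distinct), len 3
add s: window [s, m, m, s] (2 distinct), len 4
add s: window [s, m, m, s, s] (2 distinct), len 5
add s: window [s, m, m, s, s, s] (2 distinct), len 6
Longest length with ≤2 distinct: 6.

6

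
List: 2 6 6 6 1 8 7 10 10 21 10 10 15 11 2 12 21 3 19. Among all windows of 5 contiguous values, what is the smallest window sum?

21

(2, 6, 6, 6, 1) → sum 21
(6, 6, 6, 1, 8) → sum 27
(6, 6, 1, 8, 7) → sum 28
(6, 1, 8, 7, 10) → sum 32
(1, 8, 7, 10, 10) → sum 36
(8, 7, 10, 10, 21) → sum 56
(7, 10, 10, 21, 10) → sum 58
(10, 10, 21, 10, 10) → sum 61
(10, 21, 10, 10, 15) → sum 66
(21, 10, 10, 15, 11) → sum 67
(10, 10, 15, 11, 2) → sum 48
(10, 15, 11, 2, 12) → sum 50
(15, 11, 2, 12, 21) → sum 61
(11, 2, 12, 21, 3) → sum 49
(2, 12, 21, 3, 19) → sum 57
Smallest of these is 21.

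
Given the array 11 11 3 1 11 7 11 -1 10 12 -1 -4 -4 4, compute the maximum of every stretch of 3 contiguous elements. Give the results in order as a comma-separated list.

11 11 3 → max 11
11 3 1 → max 11
3 1 11 → max 11
1 11 7 → max 11
11 7 11 → max 11
7 11 -1 → max 11
11 -1 10 → max 11
-1 10 12 → max 12
10 12 -1 → max 12
12 -1 -4 → max 12
-1 -4 -4 → max -1
-4 -4 4 → max 4

11, 11, 11, 11, 11, 11, 11, 12, 12, 12, -1, 4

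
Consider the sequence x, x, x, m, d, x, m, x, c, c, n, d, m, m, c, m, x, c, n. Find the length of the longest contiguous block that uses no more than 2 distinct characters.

4

[x] 1 distinct, len 1
[x, x] 1 distinct, len 2
[x, x, x] 1 distinct, len 3
[x, x, x, m] 2 distinct, len 4
[m, d] 2 distinct, len 2
[d, x] 2 distinct, len 2
[x, m] 2 distinct, len 2
[x, m, x] 2 distinct, len 3
[x, c] 2 distinct, len 2
[x, c, c] 2 distinct, len 3
[c, c, n] 2 distinct, len 3
[n, d] 2 distinct, len 2
[d, m] 2 distinct, len 2
[d, m, m] 2 distinct, len 3
[m, m, c] 2 distinct, len 3
[m, m, c, m] 2 distinct, len 4
[m, x] 2 distinct, len 2
[x, c] 2 distinct, len 2
[c, n] 2 distinct, len 2
Longest length with ≤2 distinct: 4.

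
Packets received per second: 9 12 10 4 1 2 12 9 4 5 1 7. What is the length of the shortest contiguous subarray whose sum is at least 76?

add 9: running sum 9 < 76
add 12: running sum 21 < 76
add 10: running sum 31 < 76
add 4: running sum 35 < 76
add 1: running sum 36 < 76
add 2: running sum 38 < 76
add 12: running sum 50 < 76
add 9: running sum 59 < 76
add 4: running sum 63 < 76
add 5: running sum 68 < 76
add 1: running sum 69 < 76
add 7: shortest ending here [9, 12, 10, 4, 1, 2, 12, 9, 4, 5, 1, 7] sum 76, len 12
Shortest qualifying length: 12.

12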